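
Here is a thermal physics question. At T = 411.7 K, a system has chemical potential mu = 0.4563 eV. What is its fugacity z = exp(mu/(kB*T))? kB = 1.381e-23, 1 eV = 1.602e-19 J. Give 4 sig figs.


Step 1: Convert mu to Joules: 0.4563*1.602e-19 = 7.31e-20 J
Step 2: kB*T = 1.381e-23*411.7 = 5.686e-21 J
Step 3: mu/(kB*T) = 12.86
Step 4: z = exp(12.86) = 3.834e+05

3.834e+05


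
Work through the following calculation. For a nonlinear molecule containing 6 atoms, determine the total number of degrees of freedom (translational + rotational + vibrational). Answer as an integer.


Step 1: Translational DOF = 3
Step 2: Rotational DOF (nonlinear) = 3
Step 3: Vibrational DOF = 3*6 - 6 = 12
Step 4: Total = 3 + 3 + 12 = 18

18


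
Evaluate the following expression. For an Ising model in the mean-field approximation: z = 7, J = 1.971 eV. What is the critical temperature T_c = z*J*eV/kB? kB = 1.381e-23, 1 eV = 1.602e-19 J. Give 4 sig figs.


Step 1: z*J = 7*1.971 = 13.8 eV
Step 2: Convert to Joules: 13.8*1.602e-19 = 2.21e-18 J
Step 3: T_c = 2.21e-18 / 1.381e-23 = 1.6e+05 K

1.6e+05


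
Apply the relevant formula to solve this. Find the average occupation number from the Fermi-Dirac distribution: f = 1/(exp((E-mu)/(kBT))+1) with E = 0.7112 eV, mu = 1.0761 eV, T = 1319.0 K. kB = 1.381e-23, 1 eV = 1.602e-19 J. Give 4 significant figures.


Step 1: (E - mu) = 0.7112 - 1.0761 = -0.3649 eV
Step 2: Convert: (E-mu)*eV = -5.846e-20 J
Step 3: x = (E-mu)*eV/(kB*T) = -3.209
Step 4: f = 1/(exp(-3.209)+1) = 0.9612

0.9612


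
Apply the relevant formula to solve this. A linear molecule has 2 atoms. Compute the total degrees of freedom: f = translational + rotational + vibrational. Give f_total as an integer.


Step 1: Translational DOF = 3
Step 2: Rotational DOF (linear) = 2
Step 3: Vibrational DOF = 3*2 - 5 = 1
Step 4: Total = 3 + 2 + 1 = 6

6


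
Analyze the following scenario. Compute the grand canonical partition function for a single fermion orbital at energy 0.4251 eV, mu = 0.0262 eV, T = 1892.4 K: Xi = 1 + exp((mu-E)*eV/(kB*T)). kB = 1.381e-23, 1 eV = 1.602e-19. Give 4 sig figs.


Step 1: (mu - E) = 0.0262 - 0.4251 = -0.3989 eV
Step 2: x = (mu-E)*eV/(kB*T) = -0.3989*1.602e-19/(1.381e-23*1892.4) = -2.445
Step 3: exp(x) = 0.08671
Step 4: Xi = 1 + 0.08671 = 1.087

1.087


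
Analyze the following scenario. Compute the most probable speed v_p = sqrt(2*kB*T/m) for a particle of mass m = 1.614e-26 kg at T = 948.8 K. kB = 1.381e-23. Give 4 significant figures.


Step 1: Numerator = 2*kB*T = 2*1.381e-23*948.8 = 2.621e-20
Step 2: Ratio = 2.621e-20 / 1.614e-26 = 1.624e+06
Step 3: v_p = sqrt(1.624e+06) = 1274 m/s

1274


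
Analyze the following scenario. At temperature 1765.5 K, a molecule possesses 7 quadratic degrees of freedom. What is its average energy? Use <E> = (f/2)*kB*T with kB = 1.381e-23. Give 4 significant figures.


Step 1: f/2 = 7/2 = 3.5
Step 2: kB*T = 1.381e-23 * 1765.5 = 2.438e-20
Step 3: <E> = 3.5 * 2.438e-20 = 8.534e-20 J

8.534e-20


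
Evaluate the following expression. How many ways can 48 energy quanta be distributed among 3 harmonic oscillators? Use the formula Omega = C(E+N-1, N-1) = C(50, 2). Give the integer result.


Step 1: Use binomial coefficient C(50, 2)
Step 2: Numerator = 50! / 48!
Step 3: Denominator = 2!
Step 4: Omega = 1225

1225


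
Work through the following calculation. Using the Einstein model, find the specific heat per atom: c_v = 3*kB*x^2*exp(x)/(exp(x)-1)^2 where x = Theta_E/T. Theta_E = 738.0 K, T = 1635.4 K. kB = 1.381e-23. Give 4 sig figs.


Step 1: x = Theta_E/T = 738.0/1635.4 = 0.4513
Step 2: x^2 = 0.2036
Step 3: exp(x) = 1.57
Step 4: c_v = 3*1.381e-23*0.2036*1.57/(1.57-1)^2 = 4.073e-23

4.073e-23


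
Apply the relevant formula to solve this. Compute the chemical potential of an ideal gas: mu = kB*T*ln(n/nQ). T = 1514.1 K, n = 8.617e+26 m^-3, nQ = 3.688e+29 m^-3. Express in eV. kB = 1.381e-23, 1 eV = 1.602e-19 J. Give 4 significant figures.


Step 1: n/nQ = 8.617e+26/3.688e+29 = 0.002336
Step 2: ln(n/nQ) = -6.059
Step 3: mu = kB*T*ln(n/nQ) = 2.091e-20*-6.059 = -1.267e-19 J
Step 4: Convert to eV: -1.267e-19/1.602e-19 = -0.7908 eV

-0.7908


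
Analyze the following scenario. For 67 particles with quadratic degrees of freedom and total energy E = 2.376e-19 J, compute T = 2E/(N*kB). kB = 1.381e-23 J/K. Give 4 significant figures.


Step 1: Numerator = 2*E = 2*2.376e-19 = 4.752e-19 J
Step 2: Denominator = N*kB = 67*1.381e-23 = 9.253e-22
Step 3: T = 4.752e-19 / 9.253e-22 = 513.6 K

513.6


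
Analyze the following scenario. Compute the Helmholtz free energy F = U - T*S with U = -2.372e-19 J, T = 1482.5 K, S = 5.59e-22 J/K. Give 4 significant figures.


Step 1: T*S = 1482.5 * 5.59e-22 = 8.287e-19 J
Step 2: F = U - T*S = -2.372e-19 - 8.287e-19
Step 3: F = -1.066e-18 J

-1.066e-18


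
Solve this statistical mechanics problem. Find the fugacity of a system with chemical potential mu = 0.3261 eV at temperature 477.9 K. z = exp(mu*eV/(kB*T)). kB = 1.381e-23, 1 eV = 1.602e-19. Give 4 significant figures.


Step 1: Convert mu to Joules: 0.3261*1.602e-19 = 5.224e-20 J
Step 2: kB*T = 1.381e-23*477.9 = 6.6e-21 J
Step 3: mu/(kB*T) = 7.916
Step 4: z = exp(7.916) = 2740

2740


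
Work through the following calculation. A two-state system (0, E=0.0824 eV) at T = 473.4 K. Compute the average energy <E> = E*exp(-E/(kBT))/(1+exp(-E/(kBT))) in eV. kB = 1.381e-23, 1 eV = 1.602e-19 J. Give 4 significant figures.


Step 1: beta*E = 0.0824*1.602e-19/(1.381e-23*473.4) = 2.019
Step 2: exp(-beta*E) = 0.1328
Step 3: <E> = 0.0824*0.1328/(1+0.1328) = 0.009658 eV

0.009658


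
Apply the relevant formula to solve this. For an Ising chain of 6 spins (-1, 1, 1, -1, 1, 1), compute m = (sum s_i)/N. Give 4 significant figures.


Step 1: Count up spins (+1): 4, down spins (-1): 2
Step 2: Total magnetization M = 4 - 2 = 2
Step 3: m = M/N = 2/6 = 0.3333

0.3333


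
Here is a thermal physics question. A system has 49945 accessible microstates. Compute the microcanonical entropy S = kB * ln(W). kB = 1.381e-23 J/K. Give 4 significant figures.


Step 1: ln(W) = ln(49945) = 10.82
Step 2: S = kB * ln(W) = 1.381e-23 * 10.82
Step 3: S = 1.494e-22 J/K

1.494e-22


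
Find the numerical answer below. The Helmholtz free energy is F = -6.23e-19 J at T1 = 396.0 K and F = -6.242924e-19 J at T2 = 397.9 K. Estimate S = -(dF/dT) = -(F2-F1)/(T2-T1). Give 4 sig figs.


Step 1: dF = F2 - F1 = -6.242924e-19 - (-6.23e-19) = -1.2924e-21 J
Step 2: dT = T2 - T1 = 397.9 - 396.0 = 1.9 K
Step 3: S = -dF/dT = -(-1.2924e-21)/1.9 = 6.802e-22 J/K

6.802e-22


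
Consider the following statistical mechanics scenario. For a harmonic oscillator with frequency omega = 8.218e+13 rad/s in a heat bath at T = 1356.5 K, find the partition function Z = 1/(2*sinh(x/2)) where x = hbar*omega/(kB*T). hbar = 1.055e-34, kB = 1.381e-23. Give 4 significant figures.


Step 1: Compute x = hbar*omega/(kB*T) = 1.055e-34*8.218e+13/(1.381e-23*1356.5) = 0.4628
Step 2: x/2 = 0.2314
Step 3: sinh(x/2) = 0.2335
Step 4: Z = 1/(2*0.2335) = 2.142

2.142


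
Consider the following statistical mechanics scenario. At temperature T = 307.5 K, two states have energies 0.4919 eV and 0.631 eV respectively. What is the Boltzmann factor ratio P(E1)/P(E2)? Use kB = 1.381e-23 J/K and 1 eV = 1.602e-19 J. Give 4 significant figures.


Step 1: Compute energy difference dE = E1 - E2 = 0.4919 - 0.631 = -0.1391 eV
Step 2: Convert to Joules: dE_J = -0.1391 * 1.602e-19 = -2.228e-20 J
Step 3: Compute exponent = -dE_J / (kB * T) = -(-2.228e-20) / (1.381e-23 * 307.5) = 5.247
Step 4: P(E1)/P(E2) = exp(5.247) = 190.1

190.1


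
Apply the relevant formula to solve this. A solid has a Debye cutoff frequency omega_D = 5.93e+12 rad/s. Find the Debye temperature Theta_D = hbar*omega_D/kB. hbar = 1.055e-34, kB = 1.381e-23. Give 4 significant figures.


Step 1: hbar*omega_D = 1.055e-34 * 5.93e+12 = 6.256e-22 J
Step 2: Theta_D = 6.256e-22 / 1.381e-23
Step 3: Theta_D = 45.3 K

45.3


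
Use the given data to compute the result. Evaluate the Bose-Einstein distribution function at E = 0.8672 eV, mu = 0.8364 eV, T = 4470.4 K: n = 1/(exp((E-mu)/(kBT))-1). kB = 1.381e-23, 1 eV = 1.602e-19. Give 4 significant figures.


Step 1: (E - mu) = 0.0308 eV
Step 2: x = (E-mu)*eV/(kB*T) = 0.0308*1.602e-19/(1.381e-23*4470.4) = 0.07992
Step 3: exp(x) = 1.083
Step 4: n = 1/(exp(x)-1) = 12.02

12.02


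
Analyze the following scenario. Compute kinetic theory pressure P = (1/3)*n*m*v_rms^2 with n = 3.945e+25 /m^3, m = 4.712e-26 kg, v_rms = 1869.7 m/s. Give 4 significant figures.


Step 1: v_rms^2 = 1869.7^2 = 3.496e+06
Step 2: n*m = 3.945e+25*4.712e-26 = 1.859
Step 3: P = (1/3)*1.859*3.496e+06 = 2.166e+06 Pa

2.166e+06


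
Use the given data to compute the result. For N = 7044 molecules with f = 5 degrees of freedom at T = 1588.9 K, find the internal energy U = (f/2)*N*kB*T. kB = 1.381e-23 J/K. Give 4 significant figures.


Step 1: f/2 = 5/2 = 2.5
Step 2: N*kB*T = 7044*1.381e-23*1588.9 = 1.546e-16
Step 3: U = 2.5 * 1.546e-16 = 3.864e-16 J

3.864e-16


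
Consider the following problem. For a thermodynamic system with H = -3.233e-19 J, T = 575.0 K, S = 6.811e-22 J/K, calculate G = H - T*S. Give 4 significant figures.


Step 1: T*S = 575.0 * 6.811e-22 = 3.916e-19 J
Step 2: G = H - T*S = -3.233e-19 - 3.916e-19
Step 3: G = -7.149e-19 J

-7.149e-19


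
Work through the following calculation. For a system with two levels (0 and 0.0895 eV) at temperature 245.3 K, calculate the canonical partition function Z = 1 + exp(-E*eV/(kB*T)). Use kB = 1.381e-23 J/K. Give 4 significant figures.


Step 1: Compute beta*E = E*eV/(kB*T) = 0.0895*1.602e-19/(1.381e-23*245.3) = 4.232
Step 2: exp(-beta*E) = exp(-4.232) = 0.01452
Step 3: Z = 1 + 0.01452 = 1.015

1.015


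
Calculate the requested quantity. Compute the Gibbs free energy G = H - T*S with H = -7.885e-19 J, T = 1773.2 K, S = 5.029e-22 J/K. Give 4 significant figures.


Step 1: T*S = 1773.2 * 5.029e-22 = 8.917e-19 J
Step 2: G = H - T*S = -7.885e-19 - 8.917e-19
Step 3: G = -1.68e-18 J

-1.68e-18


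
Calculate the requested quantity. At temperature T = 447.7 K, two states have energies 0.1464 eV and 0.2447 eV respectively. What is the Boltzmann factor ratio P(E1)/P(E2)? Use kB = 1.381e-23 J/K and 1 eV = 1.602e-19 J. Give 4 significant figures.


Step 1: Compute energy difference dE = E1 - E2 = 0.1464 - 0.2447 = -0.0983 eV
Step 2: Convert to Joules: dE_J = -0.0983 * 1.602e-19 = -1.575e-20 J
Step 3: Compute exponent = -dE_J / (kB * T) = -(-1.575e-20) / (1.381e-23 * 447.7) = 2.547
Step 4: P(E1)/P(E2) = exp(2.547) = 12.77

12.77


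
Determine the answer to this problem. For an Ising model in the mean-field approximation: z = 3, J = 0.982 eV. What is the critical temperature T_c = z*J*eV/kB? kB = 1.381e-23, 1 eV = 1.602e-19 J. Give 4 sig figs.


Step 1: z*J = 3*0.982 = 2.946 eV
Step 2: Convert to Joules: 2.946*1.602e-19 = 4.719e-19 J
Step 3: T_c = 4.719e-19 / 1.381e-23 = 3.417e+04 K

3.417e+04


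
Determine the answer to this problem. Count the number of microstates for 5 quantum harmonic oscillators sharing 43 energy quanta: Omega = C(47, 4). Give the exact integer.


Step 1: Use binomial coefficient C(47, 4)
Step 2: Numerator = 47! / 43!
Step 3: Denominator = 4!
Step 4: Omega = 178365

178365


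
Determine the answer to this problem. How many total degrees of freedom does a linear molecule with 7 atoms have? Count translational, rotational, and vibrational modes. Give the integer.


Step 1: Translational DOF = 3
Step 2: Rotational DOF (linear) = 2
Step 3: Vibrational DOF = 3*7 - 5 = 16
Step 4: Total = 3 + 2 + 16 = 21

21


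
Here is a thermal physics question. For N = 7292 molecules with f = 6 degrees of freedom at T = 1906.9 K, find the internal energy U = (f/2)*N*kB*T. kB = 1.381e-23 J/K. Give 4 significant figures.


Step 1: f/2 = 6/2 = 3.0
Step 2: N*kB*T = 7292*1.381e-23*1906.9 = 1.92e-16
Step 3: U = 3.0 * 1.92e-16 = 5.761e-16 J

5.761e-16


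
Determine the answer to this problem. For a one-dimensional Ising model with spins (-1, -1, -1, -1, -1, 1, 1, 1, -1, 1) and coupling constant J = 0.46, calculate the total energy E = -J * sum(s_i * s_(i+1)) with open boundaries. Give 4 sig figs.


Step 1: Nearest-neighbor products: 1, 1, 1, 1, -1, 1, 1, -1, -1
Step 2: Sum of products = 3
Step 3: E = -0.46 * 3 = -1.38

-1.38


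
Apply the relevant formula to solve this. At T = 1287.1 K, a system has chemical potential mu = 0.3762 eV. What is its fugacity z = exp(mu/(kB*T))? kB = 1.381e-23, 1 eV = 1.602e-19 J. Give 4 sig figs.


Step 1: Convert mu to Joules: 0.3762*1.602e-19 = 6.027e-20 J
Step 2: kB*T = 1.381e-23*1287.1 = 1.777e-20 J
Step 3: mu/(kB*T) = 3.391
Step 4: z = exp(3.391) = 29.68

29.68


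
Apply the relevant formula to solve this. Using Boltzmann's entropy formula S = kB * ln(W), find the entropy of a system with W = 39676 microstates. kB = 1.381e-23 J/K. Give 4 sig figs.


Step 1: ln(W) = ln(39676) = 10.59
Step 2: S = kB * ln(W) = 1.381e-23 * 10.59
Step 3: S = 1.462e-22 J/K

1.462e-22


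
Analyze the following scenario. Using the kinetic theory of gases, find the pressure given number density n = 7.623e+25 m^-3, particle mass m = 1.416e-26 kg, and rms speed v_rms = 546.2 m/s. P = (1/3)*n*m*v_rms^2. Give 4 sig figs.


Step 1: v_rms^2 = 546.2^2 = 2.983e+05
Step 2: n*m = 7.623e+25*1.416e-26 = 1.079
Step 3: P = (1/3)*1.079*2.983e+05 = 1.073e+05 Pa

1.073e+05


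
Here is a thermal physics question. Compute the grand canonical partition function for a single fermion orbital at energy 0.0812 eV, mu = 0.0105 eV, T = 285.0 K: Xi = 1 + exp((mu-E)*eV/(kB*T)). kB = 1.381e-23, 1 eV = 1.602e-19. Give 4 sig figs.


Step 1: (mu - E) = 0.0105 - 0.0812 = -0.0707 eV
Step 2: x = (mu-E)*eV/(kB*T) = -0.0707*1.602e-19/(1.381e-23*285.0) = -2.878
Step 3: exp(x) = 0.05626
Step 4: Xi = 1 + 0.05626 = 1.056

1.056


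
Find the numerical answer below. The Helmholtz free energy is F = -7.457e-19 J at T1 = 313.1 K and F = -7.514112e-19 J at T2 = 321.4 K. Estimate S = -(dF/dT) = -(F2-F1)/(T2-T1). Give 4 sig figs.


Step 1: dF = F2 - F1 = -7.514112e-19 - (-7.457e-19) = -5.7112e-21 J
Step 2: dT = T2 - T1 = 321.4 - 313.1 = 8.3 K
Step 3: S = -dF/dT = -(-5.7112e-21)/8.3 = 6.881e-22 J/K

6.881e-22


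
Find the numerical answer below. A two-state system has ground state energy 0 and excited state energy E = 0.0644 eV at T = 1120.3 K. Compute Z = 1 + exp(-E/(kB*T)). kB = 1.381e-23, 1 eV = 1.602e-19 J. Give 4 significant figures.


Step 1: Compute beta*E = E*eV/(kB*T) = 0.0644*1.602e-19/(1.381e-23*1120.3) = 0.6668
Step 2: exp(-beta*E) = exp(-0.6668) = 0.5133
Step 3: Z = 1 + 0.5133 = 1.513

1.513


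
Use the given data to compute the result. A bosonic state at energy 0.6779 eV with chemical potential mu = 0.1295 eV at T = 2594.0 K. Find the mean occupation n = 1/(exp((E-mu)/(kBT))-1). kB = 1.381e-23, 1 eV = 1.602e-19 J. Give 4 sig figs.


Step 1: (E - mu) = 0.5484 eV
Step 2: x = (E-mu)*eV/(kB*T) = 0.5484*1.602e-19/(1.381e-23*2594.0) = 2.452
Step 3: exp(x) = 11.62
Step 4: n = 1/(exp(x)-1) = 0.09419

0.09419


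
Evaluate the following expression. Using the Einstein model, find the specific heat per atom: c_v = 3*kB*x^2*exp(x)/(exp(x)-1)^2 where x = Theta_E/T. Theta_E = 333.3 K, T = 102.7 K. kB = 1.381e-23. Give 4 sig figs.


Step 1: x = Theta_E/T = 333.3/102.7 = 3.245
Step 2: x^2 = 10.53
Step 3: exp(x) = 25.67
Step 4: c_v = 3*1.381e-23*10.53*25.67/(25.67-1)^2 = 1.84e-23

1.84e-23


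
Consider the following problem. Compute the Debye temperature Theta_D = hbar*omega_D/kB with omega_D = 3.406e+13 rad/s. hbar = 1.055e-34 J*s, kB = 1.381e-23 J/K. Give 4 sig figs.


Step 1: hbar*omega_D = 1.055e-34 * 3.406e+13 = 3.593e-21 J
Step 2: Theta_D = 3.593e-21 / 1.381e-23
Step 3: Theta_D = 260.2 K

260.2


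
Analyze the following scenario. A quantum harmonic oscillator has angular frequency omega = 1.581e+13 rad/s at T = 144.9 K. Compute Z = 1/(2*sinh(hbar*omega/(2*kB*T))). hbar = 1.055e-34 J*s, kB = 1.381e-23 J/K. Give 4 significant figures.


Step 1: Compute x = hbar*omega/(kB*T) = 1.055e-34*1.581e+13/(1.381e-23*144.9) = 0.8335
Step 2: x/2 = 0.4168
Step 3: sinh(x/2) = 0.4289
Step 4: Z = 1/(2*0.4289) = 1.166

1.166


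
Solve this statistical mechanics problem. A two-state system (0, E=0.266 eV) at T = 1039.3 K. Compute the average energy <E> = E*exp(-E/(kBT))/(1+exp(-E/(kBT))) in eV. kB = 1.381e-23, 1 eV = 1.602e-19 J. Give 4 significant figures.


Step 1: beta*E = 0.266*1.602e-19/(1.381e-23*1039.3) = 2.969
Step 2: exp(-beta*E) = 0.05135
Step 3: <E> = 0.266*0.05135/(1+0.05135) = 0.01299 eV

0.01299


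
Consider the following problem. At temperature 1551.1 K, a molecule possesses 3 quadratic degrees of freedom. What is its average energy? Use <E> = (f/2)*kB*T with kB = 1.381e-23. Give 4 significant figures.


Step 1: f/2 = 3/2 = 1.5
Step 2: kB*T = 1.381e-23 * 1551.1 = 2.142e-20
Step 3: <E> = 1.5 * 2.142e-20 = 3.213e-20 J

3.213e-20


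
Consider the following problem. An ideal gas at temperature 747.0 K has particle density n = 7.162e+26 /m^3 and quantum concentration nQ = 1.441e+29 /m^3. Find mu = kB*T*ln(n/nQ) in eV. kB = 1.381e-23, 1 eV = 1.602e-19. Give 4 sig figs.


Step 1: n/nQ = 7.162e+26/1.441e+29 = 0.00497
Step 2: ln(n/nQ) = -5.304
Step 3: mu = kB*T*ln(n/nQ) = 1.032e-20*-5.304 = -5.472e-20 J
Step 4: Convert to eV: -5.472e-20/1.602e-19 = -0.3416 eV

-0.3416


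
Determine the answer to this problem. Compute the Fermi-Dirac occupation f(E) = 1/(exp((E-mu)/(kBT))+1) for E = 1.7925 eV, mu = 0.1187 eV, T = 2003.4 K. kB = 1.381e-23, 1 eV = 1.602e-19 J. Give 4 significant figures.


Step 1: (E - mu) = 1.7925 - 0.1187 = 1.674 eV
Step 2: Convert: (E-mu)*eV = 2.681e-19 J
Step 3: x = (E-mu)*eV/(kB*T) = 9.692
Step 4: f = 1/(exp(9.692)+1) = 6.178e-05

6.178e-05


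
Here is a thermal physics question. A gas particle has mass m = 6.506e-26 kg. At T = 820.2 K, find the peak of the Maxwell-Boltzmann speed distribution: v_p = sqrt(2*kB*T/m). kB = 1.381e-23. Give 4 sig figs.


Step 1: Numerator = 2*kB*T = 2*1.381e-23*820.2 = 2.265e-20
Step 2: Ratio = 2.265e-20 / 6.506e-26 = 3.482e+05
Step 3: v_p = sqrt(3.482e+05) = 590.1 m/s

590.1


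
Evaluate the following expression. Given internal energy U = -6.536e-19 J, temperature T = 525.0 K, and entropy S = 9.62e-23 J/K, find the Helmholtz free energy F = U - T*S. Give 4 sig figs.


Step 1: T*S = 525.0 * 9.62e-23 = 5.05e-20 J
Step 2: F = U - T*S = -6.536e-19 - 5.05e-20
Step 3: F = -7.041e-19 J

-7.041e-19


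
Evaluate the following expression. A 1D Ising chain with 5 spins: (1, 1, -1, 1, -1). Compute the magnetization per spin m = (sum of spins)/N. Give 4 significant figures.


Step 1: Count up spins (+1): 3, down spins (-1): 2
Step 2: Total magnetization M = 3 - 2 = 1
Step 3: m = M/N = 1/5 = 0.2

0.2


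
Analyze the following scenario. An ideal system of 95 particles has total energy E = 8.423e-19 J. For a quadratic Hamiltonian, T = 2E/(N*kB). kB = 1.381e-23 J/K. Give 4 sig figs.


Step 1: Numerator = 2*E = 2*8.423e-19 = 1.685e-18 J
Step 2: Denominator = N*kB = 95*1.381e-23 = 1.312e-21
Step 3: T = 1.685e-18 / 1.312e-21 = 1284 K

1284


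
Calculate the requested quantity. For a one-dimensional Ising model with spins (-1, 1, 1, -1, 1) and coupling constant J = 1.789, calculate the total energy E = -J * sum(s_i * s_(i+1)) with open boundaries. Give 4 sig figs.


Step 1: Nearest-neighbor products: -1, 1, -1, -1
Step 2: Sum of products = -2
Step 3: E = -1.789 * -2 = 3.578

3.578


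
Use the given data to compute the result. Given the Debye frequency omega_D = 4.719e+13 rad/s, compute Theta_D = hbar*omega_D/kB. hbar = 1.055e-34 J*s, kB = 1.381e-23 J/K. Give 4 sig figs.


Step 1: hbar*omega_D = 1.055e-34 * 4.719e+13 = 4.979e-21 J
Step 2: Theta_D = 4.979e-21 / 1.381e-23
Step 3: Theta_D = 360.5 K

360.5


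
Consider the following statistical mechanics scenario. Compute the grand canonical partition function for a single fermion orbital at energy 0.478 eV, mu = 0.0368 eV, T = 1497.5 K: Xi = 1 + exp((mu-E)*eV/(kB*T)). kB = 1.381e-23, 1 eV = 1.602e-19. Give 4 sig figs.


Step 1: (mu - E) = 0.0368 - 0.478 = -0.4412 eV
Step 2: x = (mu-E)*eV/(kB*T) = -0.4412*1.602e-19/(1.381e-23*1497.5) = -3.418
Step 3: exp(x) = 0.03279
Step 4: Xi = 1 + 0.03279 = 1.033

1.033


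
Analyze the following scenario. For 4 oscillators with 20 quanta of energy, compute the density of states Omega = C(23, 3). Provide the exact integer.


Step 1: Use binomial coefficient C(23, 3)
Step 2: Numerator = 23! / 20!
Step 3: Denominator = 3!
Step 4: Omega = 1771

1771


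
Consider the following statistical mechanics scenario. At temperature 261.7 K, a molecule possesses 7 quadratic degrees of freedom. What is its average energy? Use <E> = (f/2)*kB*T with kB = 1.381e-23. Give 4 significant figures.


Step 1: f/2 = 7/2 = 3.5
Step 2: kB*T = 1.381e-23 * 261.7 = 3.614e-21
Step 3: <E> = 3.5 * 3.614e-21 = 1.265e-20 J

1.265e-20


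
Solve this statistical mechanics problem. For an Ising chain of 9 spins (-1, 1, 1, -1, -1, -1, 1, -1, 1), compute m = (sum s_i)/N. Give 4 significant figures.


Step 1: Count up spins (+1): 4, down spins (-1): 5
Step 2: Total magnetization M = 4 - 5 = -1
Step 3: m = M/N = -1/9 = -0.1111

-0.1111


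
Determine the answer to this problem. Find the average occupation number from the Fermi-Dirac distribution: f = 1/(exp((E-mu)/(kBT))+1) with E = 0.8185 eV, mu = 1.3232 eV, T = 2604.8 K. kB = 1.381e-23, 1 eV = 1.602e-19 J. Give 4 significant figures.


Step 1: (E - mu) = 0.8185 - 1.3232 = -0.5047 eV
Step 2: Convert: (E-mu)*eV = -8.085e-20 J
Step 3: x = (E-mu)*eV/(kB*T) = -2.248
Step 4: f = 1/(exp(-2.248)+1) = 0.9044

0.9044


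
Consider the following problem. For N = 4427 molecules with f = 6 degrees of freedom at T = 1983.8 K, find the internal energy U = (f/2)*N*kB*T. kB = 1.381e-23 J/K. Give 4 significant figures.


Step 1: f/2 = 6/2 = 3.0
Step 2: N*kB*T = 4427*1.381e-23*1983.8 = 1.213e-16
Step 3: U = 3.0 * 1.213e-16 = 3.638e-16 J

3.638e-16


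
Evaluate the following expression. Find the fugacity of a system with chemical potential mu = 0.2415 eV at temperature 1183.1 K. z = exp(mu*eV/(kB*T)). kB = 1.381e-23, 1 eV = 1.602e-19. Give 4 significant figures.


Step 1: Convert mu to Joules: 0.2415*1.602e-19 = 3.869e-20 J
Step 2: kB*T = 1.381e-23*1183.1 = 1.634e-20 J
Step 3: mu/(kB*T) = 2.368
Step 4: z = exp(2.368) = 10.68

10.68


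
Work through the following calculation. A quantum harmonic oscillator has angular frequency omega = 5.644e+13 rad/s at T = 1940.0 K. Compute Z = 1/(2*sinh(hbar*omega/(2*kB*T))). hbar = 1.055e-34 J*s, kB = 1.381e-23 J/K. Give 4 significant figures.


Step 1: Compute x = hbar*omega/(kB*T) = 1.055e-34*5.644e+13/(1.381e-23*1940.0) = 0.2223
Step 2: x/2 = 0.1111
Step 3: sinh(x/2) = 0.1114
Step 4: Z = 1/(2*0.1114) = 4.49

4.49


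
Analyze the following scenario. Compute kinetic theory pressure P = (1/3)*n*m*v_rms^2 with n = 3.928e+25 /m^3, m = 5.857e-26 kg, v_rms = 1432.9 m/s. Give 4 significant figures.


Step 1: v_rms^2 = 1432.9^2 = 2.053e+06
Step 2: n*m = 3.928e+25*5.857e-26 = 2.301
Step 3: P = (1/3)*2.301*2.053e+06 = 1.575e+06 Pa

1.575e+06


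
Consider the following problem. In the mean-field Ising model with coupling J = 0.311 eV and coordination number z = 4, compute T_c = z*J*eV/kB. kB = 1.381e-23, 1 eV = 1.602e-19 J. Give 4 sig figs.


Step 1: z*J = 4*0.311 = 1.244 eV
Step 2: Convert to Joules: 1.244*1.602e-19 = 1.993e-19 J
Step 3: T_c = 1.993e-19 / 1.381e-23 = 1.443e+04 K

1.443e+04


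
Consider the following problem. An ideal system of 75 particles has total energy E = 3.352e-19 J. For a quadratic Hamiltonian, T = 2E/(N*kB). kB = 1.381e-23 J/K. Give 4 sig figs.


Step 1: Numerator = 2*E = 2*3.352e-19 = 6.704e-19 J
Step 2: Denominator = N*kB = 75*1.381e-23 = 1.036e-21
Step 3: T = 6.704e-19 / 1.036e-21 = 647.3 K

647.3


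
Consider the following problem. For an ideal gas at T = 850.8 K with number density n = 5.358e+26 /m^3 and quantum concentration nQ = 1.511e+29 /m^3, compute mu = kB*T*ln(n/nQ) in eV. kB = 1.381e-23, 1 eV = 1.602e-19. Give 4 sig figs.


Step 1: n/nQ = 5.358e+26/1.511e+29 = 0.003546
Step 2: ln(n/nQ) = -5.642
Step 3: mu = kB*T*ln(n/nQ) = 1.175e-20*-5.642 = -6.629e-20 J
Step 4: Convert to eV: -6.629e-20/1.602e-19 = -0.4138 eV

-0.4138


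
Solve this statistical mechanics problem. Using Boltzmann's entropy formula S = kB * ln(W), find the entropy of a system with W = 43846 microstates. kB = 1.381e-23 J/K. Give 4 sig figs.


Step 1: ln(W) = ln(43846) = 10.69
Step 2: S = kB * ln(W) = 1.381e-23 * 10.69
Step 3: S = 1.476e-22 J/K

1.476e-22


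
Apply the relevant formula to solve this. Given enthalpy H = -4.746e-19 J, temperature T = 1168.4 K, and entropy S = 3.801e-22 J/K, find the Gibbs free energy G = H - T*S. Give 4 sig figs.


Step 1: T*S = 1168.4 * 3.801e-22 = 4.441e-19 J
Step 2: G = H - T*S = -4.746e-19 - 4.441e-19
Step 3: G = -9.187e-19 J

-9.187e-19


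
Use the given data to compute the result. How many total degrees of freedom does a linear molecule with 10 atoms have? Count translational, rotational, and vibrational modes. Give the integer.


Step 1: Translational DOF = 3
Step 2: Rotational DOF (linear) = 2
Step 3: Vibrational DOF = 3*10 - 5 = 25
Step 4: Total = 3 + 2 + 25 = 30

30


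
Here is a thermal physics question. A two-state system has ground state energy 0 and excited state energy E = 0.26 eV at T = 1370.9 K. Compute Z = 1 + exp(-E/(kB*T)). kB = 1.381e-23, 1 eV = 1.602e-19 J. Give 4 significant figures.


Step 1: Compute beta*E = E*eV/(kB*T) = 0.26*1.602e-19/(1.381e-23*1370.9) = 2.2
Step 2: exp(-beta*E) = exp(-2.2) = 0.1108
Step 3: Z = 1 + 0.1108 = 1.111

1.111


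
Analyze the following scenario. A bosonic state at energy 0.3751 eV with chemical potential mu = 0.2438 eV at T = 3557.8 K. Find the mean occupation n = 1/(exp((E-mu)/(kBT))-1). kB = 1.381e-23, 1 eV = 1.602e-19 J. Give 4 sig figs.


Step 1: (E - mu) = 0.1313 eV
Step 2: x = (E-mu)*eV/(kB*T) = 0.1313*1.602e-19/(1.381e-23*3557.8) = 0.4281
Step 3: exp(x) = 1.534
Step 4: n = 1/(exp(x)-1) = 1.871

1.871


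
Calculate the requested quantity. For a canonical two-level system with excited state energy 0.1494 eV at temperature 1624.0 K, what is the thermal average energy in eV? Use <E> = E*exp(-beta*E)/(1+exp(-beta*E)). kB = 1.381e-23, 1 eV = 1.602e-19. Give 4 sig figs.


Step 1: beta*E = 0.1494*1.602e-19/(1.381e-23*1624.0) = 1.067
Step 2: exp(-beta*E) = 0.344
Step 3: <E> = 0.1494*0.344/(1+0.344) = 0.03824 eV

0.03824


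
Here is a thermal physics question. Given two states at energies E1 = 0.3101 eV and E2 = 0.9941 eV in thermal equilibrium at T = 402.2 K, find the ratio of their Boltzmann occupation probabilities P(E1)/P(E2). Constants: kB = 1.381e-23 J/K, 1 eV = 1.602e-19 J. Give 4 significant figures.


Step 1: Compute energy difference dE = E1 - E2 = 0.3101 - 0.9941 = -0.684 eV
Step 2: Convert to Joules: dE_J = -0.684 * 1.602e-19 = -1.096e-19 J
Step 3: Compute exponent = -dE_J / (kB * T) = -(-1.096e-19) / (1.381e-23 * 402.2) = 19.73
Step 4: P(E1)/P(E2) = exp(19.73) = 3.696e+08

3.696e+08


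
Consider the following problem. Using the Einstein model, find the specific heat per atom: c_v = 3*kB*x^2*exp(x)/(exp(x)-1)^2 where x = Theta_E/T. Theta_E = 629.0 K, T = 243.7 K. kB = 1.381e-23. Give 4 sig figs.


Step 1: x = Theta_E/T = 629.0/243.7 = 2.581
Step 2: x^2 = 6.662
Step 3: exp(x) = 13.21
Step 4: c_v = 3*1.381e-23*6.662*13.21/(13.21-1)^2 = 2.445e-23

2.445e-23


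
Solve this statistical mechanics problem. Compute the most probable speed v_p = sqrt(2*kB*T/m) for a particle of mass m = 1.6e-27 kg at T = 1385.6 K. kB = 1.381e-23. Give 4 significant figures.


Step 1: Numerator = 2*kB*T = 2*1.381e-23*1385.6 = 3.827e-20
Step 2: Ratio = 3.827e-20 / 1.6e-27 = 2.392e+07
Step 3: v_p = sqrt(2.392e+07) = 4891 m/s

4891


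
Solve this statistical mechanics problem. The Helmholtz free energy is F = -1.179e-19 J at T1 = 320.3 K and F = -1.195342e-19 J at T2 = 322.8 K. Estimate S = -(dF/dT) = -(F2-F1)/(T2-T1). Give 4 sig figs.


Step 1: dF = F2 - F1 = -1.195342e-19 - (-1.179e-19) = -1.6342e-21 J
Step 2: dT = T2 - T1 = 322.8 - 320.3 = 2.5 K
Step 3: S = -dF/dT = -(-1.6342e-21)/2.5 = 6.537e-22 J/K

6.537e-22


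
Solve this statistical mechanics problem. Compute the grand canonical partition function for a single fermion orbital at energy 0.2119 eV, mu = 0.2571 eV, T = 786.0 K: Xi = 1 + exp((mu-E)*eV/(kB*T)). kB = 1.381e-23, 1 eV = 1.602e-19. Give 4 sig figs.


Step 1: (mu - E) = 0.2571 - 0.2119 = 0.0452 eV
Step 2: x = (mu-E)*eV/(kB*T) = 0.0452*1.602e-19/(1.381e-23*786.0) = 0.6671
Step 3: exp(x) = 1.949
Step 4: Xi = 1 + 1.949 = 2.949

2.949


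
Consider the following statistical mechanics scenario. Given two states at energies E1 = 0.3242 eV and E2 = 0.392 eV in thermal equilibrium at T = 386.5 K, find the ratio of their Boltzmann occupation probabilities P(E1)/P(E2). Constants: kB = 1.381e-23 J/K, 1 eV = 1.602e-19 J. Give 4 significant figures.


Step 1: Compute energy difference dE = E1 - E2 = 0.3242 - 0.392 = -0.0678 eV
Step 2: Convert to Joules: dE_J = -0.0678 * 1.602e-19 = -1.086e-20 J
Step 3: Compute exponent = -dE_J / (kB * T) = -(-1.086e-20) / (1.381e-23 * 386.5) = 2.035
Step 4: P(E1)/P(E2) = exp(2.035) = 7.652

7.652


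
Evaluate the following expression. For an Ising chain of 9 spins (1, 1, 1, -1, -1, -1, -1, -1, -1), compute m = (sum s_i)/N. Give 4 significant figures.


Step 1: Count up spins (+1): 3, down spins (-1): 6
Step 2: Total magnetization M = 3 - 6 = -3
Step 3: m = M/N = -3/9 = -0.3333

-0.3333


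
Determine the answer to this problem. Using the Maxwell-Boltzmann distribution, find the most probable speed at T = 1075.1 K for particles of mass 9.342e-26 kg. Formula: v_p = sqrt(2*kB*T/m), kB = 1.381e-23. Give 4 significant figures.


Step 1: Numerator = 2*kB*T = 2*1.381e-23*1075.1 = 2.969e-20
Step 2: Ratio = 2.969e-20 / 9.342e-26 = 3.179e+05
Step 3: v_p = sqrt(3.179e+05) = 563.8 m/s

563.8


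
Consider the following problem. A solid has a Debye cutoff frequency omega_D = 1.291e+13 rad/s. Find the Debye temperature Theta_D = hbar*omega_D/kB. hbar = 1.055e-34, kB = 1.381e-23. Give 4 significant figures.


Step 1: hbar*omega_D = 1.055e-34 * 1.291e+13 = 1.362e-21 J
Step 2: Theta_D = 1.362e-21 / 1.381e-23
Step 3: Theta_D = 98.62 K

98.62


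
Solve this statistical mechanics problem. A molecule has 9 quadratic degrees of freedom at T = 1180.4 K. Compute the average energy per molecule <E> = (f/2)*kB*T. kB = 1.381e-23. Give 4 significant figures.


Step 1: f/2 = 9/2 = 4.5
Step 2: kB*T = 1.381e-23 * 1180.4 = 1.63e-20
Step 3: <E> = 4.5 * 1.63e-20 = 7.336e-20 J

7.336e-20


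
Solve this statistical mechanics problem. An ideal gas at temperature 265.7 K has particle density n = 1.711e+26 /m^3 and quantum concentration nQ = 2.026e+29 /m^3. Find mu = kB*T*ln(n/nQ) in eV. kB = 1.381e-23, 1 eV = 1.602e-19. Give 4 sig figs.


Step 1: n/nQ = 1.711e+26/2.026e+29 = 0.0008445
Step 2: ln(n/nQ) = -7.077
Step 3: mu = kB*T*ln(n/nQ) = 3.669e-21*-7.077 = -2.597e-20 J
Step 4: Convert to eV: -2.597e-20/1.602e-19 = -0.1621 eV

-0.1621


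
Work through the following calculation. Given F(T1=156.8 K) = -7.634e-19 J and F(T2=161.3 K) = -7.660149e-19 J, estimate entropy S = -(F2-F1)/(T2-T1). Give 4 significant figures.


Step 1: dF = F2 - F1 = -7.660149e-19 - (-7.634e-19) = -2.6149e-21 J
Step 2: dT = T2 - T1 = 161.3 - 156.8 = 4.5 K
Step 3: S = -dF/dT = -(-2.6149e-21)/4.5 = 5.811e-22 J/K

5.811e-22


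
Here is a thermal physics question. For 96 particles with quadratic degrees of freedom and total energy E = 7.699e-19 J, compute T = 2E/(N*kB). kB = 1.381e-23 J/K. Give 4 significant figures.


Step 1: Numerator = 2*E = 2*7.699e-19 = 1.54e-18 J
Step 2: Denominator = N*kB = 96*1.381e-23 = 1.326e-21
Step 3: T = 1.54e-18 / 1.326e-21 = 1161 K

1161


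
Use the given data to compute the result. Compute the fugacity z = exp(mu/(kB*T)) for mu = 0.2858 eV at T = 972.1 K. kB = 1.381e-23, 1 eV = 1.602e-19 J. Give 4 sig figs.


Step 1: Convert mu to Joules: 0.2858*1.602e-19 = 4.579e-20 J
Step 2: kB*T = 1.381e-23*972.1 = 1.342e-20 J
Step 3: mu/(kB*T) = 3.411
Step 4: z = exp(3.411) = 30.28

30.28


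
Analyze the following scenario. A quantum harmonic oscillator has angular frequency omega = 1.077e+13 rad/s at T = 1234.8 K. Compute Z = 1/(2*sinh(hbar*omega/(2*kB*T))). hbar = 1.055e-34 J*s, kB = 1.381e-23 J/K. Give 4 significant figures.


Step 1: Compute x = hbar*omega/(kB*T) = 1.055e-34*1.077e+13/(1.381e-23*1234.8) = 0.06663
Step 2: x/2 = 0.03332
Step 3: sinh(x/2) = 0.03332
Step 4: Z = 1/(2*0.03332) = 15.01

15.01


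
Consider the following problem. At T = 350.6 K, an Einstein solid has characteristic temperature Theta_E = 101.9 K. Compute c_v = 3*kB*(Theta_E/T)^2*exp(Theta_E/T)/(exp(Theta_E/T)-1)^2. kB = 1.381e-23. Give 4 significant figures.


Step 1: x = Theta_E/T = 101.9/350.6 = 0.2906
Step 2: x^2 = 0.08447
Step 3: exp(x) = 1.337
Step 4: c_v = 3*1.381e-23*0.08447*1.337/(1.337-1)^2 = 4.114e-23

4.114e-23


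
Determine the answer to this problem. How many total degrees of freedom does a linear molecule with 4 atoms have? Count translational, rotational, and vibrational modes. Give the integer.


Step 1: Translational DOF = 3
Step 2: Rotational DOF (linear) = 2
Step 3: Vibrational DOF = 3*4 - 5 = 7
Step 4: Total = 3 + 2 + 7 = 12

12


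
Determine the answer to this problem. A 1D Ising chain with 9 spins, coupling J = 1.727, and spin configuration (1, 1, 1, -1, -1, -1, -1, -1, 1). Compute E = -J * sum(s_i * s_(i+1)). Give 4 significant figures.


Step 1: Nearest-neighbor products: 1, 1, -1, 1, 1, 1, 1, -1
Step 2: Sum of products = 4
Step 3: E = -1.727 * 4 = -6.908

-6.908


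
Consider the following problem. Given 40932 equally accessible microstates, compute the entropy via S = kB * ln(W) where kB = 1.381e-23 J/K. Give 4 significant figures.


Step 1: ln(W) = ln(40932) = 10.62
Step 2: S = kB * ln(W) = 1.381e-23 * 10.62
Step 3: S = 1.467e-22 J/K

1.467e-22


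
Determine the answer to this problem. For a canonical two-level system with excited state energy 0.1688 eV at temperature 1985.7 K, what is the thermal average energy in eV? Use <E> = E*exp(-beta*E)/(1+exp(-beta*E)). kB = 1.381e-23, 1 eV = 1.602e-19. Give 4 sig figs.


Step 1: beta*E = 0.1688*1.602e-19/(1.381e-23*1985.7) = 0.9861
Step 2: exp(-beta*E) = 0.373
Step 3: <E> = 0.1688*0.373/(1+0.373) = 0.04586 eV

0.04586


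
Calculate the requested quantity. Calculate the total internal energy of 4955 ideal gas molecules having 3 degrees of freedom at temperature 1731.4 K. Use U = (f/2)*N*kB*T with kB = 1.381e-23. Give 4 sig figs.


Step 1: f/2 = 3/2 = 1.5
Step 2: N*kB*T = 4955*1.381e-23*1731.4 = 1.185e-16
Step 3: U = 1.5 * 1.185e-16 = 1.777e-16 J

1.777e-16


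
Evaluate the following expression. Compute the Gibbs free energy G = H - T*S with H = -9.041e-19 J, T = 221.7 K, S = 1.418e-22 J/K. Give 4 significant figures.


Step 1: T*S = 221.7 * 1.418e-22 = 3.144e-20 J
Step 2: G = H - T*S = -9.041e-19 - 3.144e-20
Step 3: G = -9.355e-19 J

-9.355e-19


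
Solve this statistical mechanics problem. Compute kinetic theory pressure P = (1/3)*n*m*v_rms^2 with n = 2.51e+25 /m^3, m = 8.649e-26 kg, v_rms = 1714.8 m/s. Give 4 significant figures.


Step 1: v_rms^2 = 1714.8^2 = 2.941e+06
Step 2: n*m = 2.51e+25*8.649e-26 = 2.171
Step 3: P = (1/3)*2.171*2.941e+06 = 2.128e+06 Pa

2.128e+06


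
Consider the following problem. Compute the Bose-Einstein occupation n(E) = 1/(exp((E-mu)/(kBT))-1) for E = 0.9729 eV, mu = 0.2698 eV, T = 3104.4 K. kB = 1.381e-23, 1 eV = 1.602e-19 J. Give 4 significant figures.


Step 1: (E - mu) = 0.7031 eV
Step 2: x = (E-mu)*eV/(kB*T) = 0.7031*1.602e-19/(1.381e-23*3104.4) = 2.627
Step 3: exp(x) = 13.84
Step 4: n = 1/(exp(x)-1) = 0.0779

0.0779


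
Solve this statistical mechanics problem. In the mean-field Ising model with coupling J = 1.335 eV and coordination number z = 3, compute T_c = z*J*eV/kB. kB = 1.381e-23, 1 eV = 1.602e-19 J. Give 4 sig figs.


Step 1: z*J = 3*1.335 = 4.005 eV
Step 2: Convert to Joules: 4.005*1.602e-19 = 6.416e-19 J
Step 3: T_c = 6.416e-19 / 1.381e-23 = 4.646e+04 K

4.646e+04


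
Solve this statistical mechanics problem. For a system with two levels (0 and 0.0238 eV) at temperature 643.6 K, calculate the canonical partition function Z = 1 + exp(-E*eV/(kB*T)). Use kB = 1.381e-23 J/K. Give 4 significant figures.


Step 1: Compute beta*E = E*eV/(kB*T) = 0.0238*1.602e-19/(1.381e-23*643.6) = 0.429
Step 2: exp(-beta*E) = exp(-0.429) = 0.6512
Step 3: Z = 1 + 0.6512 = 1.651

1.651


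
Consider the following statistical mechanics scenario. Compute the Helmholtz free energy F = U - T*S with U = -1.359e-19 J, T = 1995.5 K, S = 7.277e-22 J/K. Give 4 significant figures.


Step 1: T*S = 1995.5 * 7.277e-22 = 1.452e-18 J
Step 2: F = U - T*S = -1.359e-19 - 1.452e-18
Step 3: F = -1.588e-18 J

-1.588e-18


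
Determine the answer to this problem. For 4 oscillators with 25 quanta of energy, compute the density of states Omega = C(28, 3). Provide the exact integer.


Step 1: Use binomial coefficient C(28, 3)
Step 2: Numerator = 28! / 25!
Step 3: Denominator = 3!
Step 4: Omega = 3276

3276


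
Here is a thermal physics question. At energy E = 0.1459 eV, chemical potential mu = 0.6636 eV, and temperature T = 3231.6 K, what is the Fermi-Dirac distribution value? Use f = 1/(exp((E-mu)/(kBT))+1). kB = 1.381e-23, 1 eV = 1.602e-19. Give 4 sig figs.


Step 1: (E - mu) = 0.1459 - 0.6636 = -0.5177 eV
Step 2: Convert: (E-mu)*eV = -8.294e-20 J
Step 3: x = (E-mu)*eV/(kB*T) = -1.858
Step 4: f = 1/(exp(-1.858)+1) = 0.8651

0.8651


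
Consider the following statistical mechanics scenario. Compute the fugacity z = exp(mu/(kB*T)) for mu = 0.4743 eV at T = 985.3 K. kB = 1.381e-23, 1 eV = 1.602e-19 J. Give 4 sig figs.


Step 1: Convert mu to Joules: 0.4743*1.602e-19 = 7.598e-20 J
Step 2: kB*T = 1.381e-23*985.3 = 1.361e-20 J
Step 3: mu/(kB*T) = 5.584
Step 4: z = exp(5.584) = 266.2

266.2


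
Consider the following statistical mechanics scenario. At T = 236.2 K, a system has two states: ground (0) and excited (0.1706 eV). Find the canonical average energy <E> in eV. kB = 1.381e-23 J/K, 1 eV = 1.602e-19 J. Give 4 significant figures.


Step 1: beta*E = 0.1706*1.602e-19/(1.381e-23*236.2) = 8.379
Step 2: exp(-beta*E) = 0.0002297
Step 3: <E> = 0.1706*0.0002297/(1+0.0002297) = 3.919e-05 eV

3.919e-05


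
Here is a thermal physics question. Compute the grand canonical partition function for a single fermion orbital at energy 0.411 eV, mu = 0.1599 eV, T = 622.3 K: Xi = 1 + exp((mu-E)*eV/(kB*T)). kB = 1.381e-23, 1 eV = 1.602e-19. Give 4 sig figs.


Step 1: (mu - E) = 0.1599 - 0.411 = -0.2511 eV
Step 2: x = (mu-E)*eV/(kB*T) = -0.2511*1.602e-19/(1.381e-23*622.3) = -4.681
Step 3: exp(x) = 0.009272
Step 4: Xi = 1 + 0.009272 = 1.009

1.009


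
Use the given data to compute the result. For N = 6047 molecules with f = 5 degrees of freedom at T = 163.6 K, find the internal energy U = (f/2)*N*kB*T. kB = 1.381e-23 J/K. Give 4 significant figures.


Step 1: f/2 = 5/2 = 2.5
Step 2: N*kB*T = 6047*1.381e-23*163.6 = 1.366e-17
Step 3: U = 2.5 * 1.366e-17 = 3.416e-17 J

3.416e-17


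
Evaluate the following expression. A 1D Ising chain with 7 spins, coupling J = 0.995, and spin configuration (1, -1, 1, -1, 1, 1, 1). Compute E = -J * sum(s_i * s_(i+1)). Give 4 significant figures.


Step 1: Nearest-neighbor products: -1, -1, -1, -1, 1, 1
Step 2: Sum of products = -2
Step 3: E = -0.995 * -2 = 1.99

1.99


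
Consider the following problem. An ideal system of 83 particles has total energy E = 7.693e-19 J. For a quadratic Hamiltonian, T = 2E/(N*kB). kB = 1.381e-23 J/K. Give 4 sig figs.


Step 1: Numerator = 2*E = 2*7.693e-19 = 1.539e-18 J
Step 2: Denominator = N*kB = 83*1.381e-23 = 1.146e-21
Step 3: T = 1.539e-18 / 1.146e-21 = 1342 K

1342
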